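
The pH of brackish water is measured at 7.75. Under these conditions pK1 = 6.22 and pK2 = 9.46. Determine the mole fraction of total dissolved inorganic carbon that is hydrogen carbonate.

α₁ = 1 / (1 + [H⁺]/K1 + K2/[H⁺]) = 1 / (1 + 10^-1.53 + 10^-1.71)
   = 1 / (1 + 0.029512 + 0.019498) = 1/1.0490 = 0.9533

α₁ = 0.953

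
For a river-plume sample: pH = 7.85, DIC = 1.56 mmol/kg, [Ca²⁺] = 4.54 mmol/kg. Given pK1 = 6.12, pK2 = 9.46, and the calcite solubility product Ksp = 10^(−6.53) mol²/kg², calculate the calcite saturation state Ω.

Ω = 0.565

α₂ = 1 / (1 + [H⁺]/K2 + [H⁺]²/(K1K2)) = 1 / (1 + 10^+1.61 + 10^-0.12)
   = 1 / (1 + 40.738 + 0.75858) = 1/42.497 = 0.02353
[CO3²⁻] = α₂ × DIC = 0.02353 × 1.56 = 0.03671 mmol/kg
Ksp = 10^(−6.53) = 2.951×10^-7
Ω = [Ca²⁺][CO3²⁻]/Ksp = (4.54×10^-3)(3.671×10^-5) / 2.951×10^-7 = 0.565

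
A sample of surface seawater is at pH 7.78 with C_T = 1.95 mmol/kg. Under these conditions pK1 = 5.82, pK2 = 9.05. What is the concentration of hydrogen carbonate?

α₁ = 1 / (1 + [H⁺]/K1 + K2/[H⁺]) = 1 / (1 + 10^-1.96 + 10^-1.27)
   = 1 / (1 + 0.010965 + 0.053703) = 1/1.0647 = 0.9393
[HCO3⁻] = α₁ × DIC = 0.9393 × 1.95 = 1.83 mmol/kg

[HCO3⁻] = 1.83 mmol/kg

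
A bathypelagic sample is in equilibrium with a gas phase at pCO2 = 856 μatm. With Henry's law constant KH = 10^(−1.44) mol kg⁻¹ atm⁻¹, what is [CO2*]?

KH = 10^(−1.44) = 3.631×10^-2 mol kg⁻¹ atm⁻¹
[CO2*] = KH · pCO2 = 3.631×10^-2 × 856×10^-6 atm = 3.11×10^-5 mol/kg

[CO2*] = 31.1 μmol/kg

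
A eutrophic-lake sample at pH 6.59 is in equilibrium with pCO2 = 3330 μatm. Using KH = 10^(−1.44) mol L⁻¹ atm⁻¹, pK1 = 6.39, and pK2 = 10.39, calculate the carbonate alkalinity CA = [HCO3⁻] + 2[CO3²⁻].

CA = 0.192 mmol/L

[CO2*] = KH · pCO2 = 10^(−1.44) × 3330×10^-6 = 1.209×10^-4 mol/L
α₀ = 1/(1 + K1/[H⁺] + K1K2/[H⁺]²) = 1/(1 + 10^+0.20 + 10^-3.60) = 0.3868
DIC = [CO2*]/α₀ = 1.209×10^-4 / 0.3868 = 0.3126 mmol/L
CA = (α₁ + 2α₂)·DIC = (0.6131 + 2×9.717×10^-5) × 0.3126 = 0.192 mmol/L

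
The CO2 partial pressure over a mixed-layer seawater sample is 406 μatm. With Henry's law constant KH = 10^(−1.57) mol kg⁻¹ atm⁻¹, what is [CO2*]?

[CO2*] = 10.9 μmol/kg

KH = 10^(−1.57) = 2.692×10^-2 mol kg⁻¹ atm⁻¹
[CO2*] = KH · pCO2 = 2.692×10^-2 × 406×10^-6 atm = 1.09×10^-5 mol/kg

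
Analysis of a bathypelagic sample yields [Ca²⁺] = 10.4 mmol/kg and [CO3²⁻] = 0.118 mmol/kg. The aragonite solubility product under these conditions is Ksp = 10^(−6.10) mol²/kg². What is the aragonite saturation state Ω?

Ksp = 10^(−6.10) = 7.943×10^-7
Ω = [Ca²⁺][CO3²⁻]/Ksp = (10.4×10^-3)(0.118×10^-3) / 7.943×10^-7 = 1.54

Ω = 1.54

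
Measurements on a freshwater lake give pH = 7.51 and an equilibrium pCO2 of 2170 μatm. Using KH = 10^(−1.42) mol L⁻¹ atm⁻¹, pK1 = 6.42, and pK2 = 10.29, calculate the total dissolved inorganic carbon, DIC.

DIC = 1.10 mmol/L

[CO2*] = KH · pCO2 = 10^(−1.42) × 2170×10^-6 = 8.250×10^-5 mol/L
α₀ = 1/(1 + K1/[H⁺] + K1K2/[H⁺]²) = 1/(1 + 10^+1.09 + 10^-1.69) = 0.07506
DIC = [CO2*]/α₀ = 8.250×10^-5 / 0.07506 = 1.10 mmol/L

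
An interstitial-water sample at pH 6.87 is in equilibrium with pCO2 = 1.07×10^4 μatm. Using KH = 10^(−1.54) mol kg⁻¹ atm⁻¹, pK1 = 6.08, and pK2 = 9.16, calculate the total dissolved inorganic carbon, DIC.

[CO2*] = KH · pCO2 = 10^(−1.54) × 1.07×10^4×10^-6 = 3.086×10^-4 mol/kg
α₀ = 1/(1 + K1/[H⁺] + K1K2/[H⁺]²) = 1/(1 + 10^+0.79 + 10^-1.50) = 0.1389
DIC = [CO2*]/α₀ = 3.086×10^-4 / 0.1389 = 2.22 mmol/kg

DIC = 2.22 mmol/kg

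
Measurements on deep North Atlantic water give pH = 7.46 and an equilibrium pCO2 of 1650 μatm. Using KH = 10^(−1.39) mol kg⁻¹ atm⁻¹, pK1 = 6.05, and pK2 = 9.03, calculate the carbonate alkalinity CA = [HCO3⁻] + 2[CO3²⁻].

CA = 1.82 mmol/kg

[CO2*] = KH · pCO2 = 10^(−1.39) × 1650×10^-6 = 6.722×10^-5 mol/kg
α₀ = 1/(1 + K1/[H⁺] + K1K2/[H⁺]²) = 1/(1 + 10^+1.41 + 10^-0.16) = 0.03650
DIC = [CO2*]/α₀ = 6.722×10^-5 / 0.03650 = 1.841 mmol/kg
CA = (α₁ + 2α₂)·DIC = (0.9382 + 2×0.02525) × 1.841 = 1.82 mmol/kg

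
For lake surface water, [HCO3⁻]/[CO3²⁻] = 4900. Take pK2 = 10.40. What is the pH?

pH = 6.71

From K2 = [H⁺][CO3²⁻]/[HCO3⁻]:  pH = pK2 − log₁₀([HCO3⁻]/[CO3²⁻])
log₁₀(4900) = +3.690
pH = 10.40 − (+3.690) = 6.71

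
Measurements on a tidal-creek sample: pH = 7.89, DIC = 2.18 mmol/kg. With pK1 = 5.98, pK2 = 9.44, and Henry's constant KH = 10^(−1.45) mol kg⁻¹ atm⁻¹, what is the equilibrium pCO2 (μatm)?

α₀ = 1 / (1 + K1/[H⁺] + K1K2/[H⁺]²) = 1 / (1 + 10^+1.91 + 10^+0.36)
   = 1 / (1 + 81.283 + 2.2909) = 1/84.574 = 0.01182
[CO2*] = α₀ × DIC = 0.01182 × 2.18 = 0.02578 mmol/kg
pCO2 = [CO2*]/KH = 2.578×10^-5 / 3.548×10^-2 = 726 μatm

pCO2 = 726 μatm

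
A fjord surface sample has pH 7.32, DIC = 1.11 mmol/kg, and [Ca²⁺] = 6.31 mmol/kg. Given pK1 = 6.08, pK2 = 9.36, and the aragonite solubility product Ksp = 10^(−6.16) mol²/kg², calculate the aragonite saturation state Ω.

α₂ = 1 / (1 + [H⁺]/K2 + [H⁺]²/(K1K2)) = 1 / (1 + 10^+2.04 + 10^+0.80)
   = 1 / (1 + 109.65 + 6.3096) = 1/116.96 = 0.008550
[CO3²⁻] = α₂ × DIC = 0.008550 × 1.11 = 0.009491 mmol/kg = 9.491 μmol/kg
Ksp = 10^(−6.16) = 6.918×10^-7
Ω = [Ca²⁺][CO3²⁻]/Ksp = (6.31×10^-3)(9.491×10^-6) / 6.918×10^-7 = 0.0866

Ω = 0.0866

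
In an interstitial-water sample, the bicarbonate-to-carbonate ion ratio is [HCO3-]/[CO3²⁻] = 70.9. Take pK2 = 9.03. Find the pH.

pH = 7.18

From K2 = [H⁺][CO3²⁻]/[HCO3-]:  pH = pK2 − log₁₀([HCO3-]/[CO3²⁻])
log₁₀(70.9) = +1.851
pH = 9.03 − (+1.851) = 7.18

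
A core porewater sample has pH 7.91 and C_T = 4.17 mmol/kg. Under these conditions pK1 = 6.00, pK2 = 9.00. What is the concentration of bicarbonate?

α₁ = 1 / (1 + [H⁺]/K1 + K2/[H⁺]) = 1 / (1 + 10^-1.91 + 10^-1.09)
   = 1 / (1 + 0.012303 + 0.081283) = 1/1.0936 = 0.9144
[HCO3⁻] = α₁ × DIC = 0.9144 × 4.17 = 3.81 mmol/kg

[HCO3⁻] = 3.81 mmol/kg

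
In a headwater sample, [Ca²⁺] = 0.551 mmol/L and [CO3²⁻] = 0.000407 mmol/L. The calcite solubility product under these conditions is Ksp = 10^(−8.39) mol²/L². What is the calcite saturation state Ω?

Ksp = 10^(−8.39) = 4.074×10^-9
Ω = [Ca²⁺][CO3²⁻]/Ksp = (0.551×10^-3)(0.000407×10^-3) / 4.074×10^-9 = 0.0550

Ω = 0.0550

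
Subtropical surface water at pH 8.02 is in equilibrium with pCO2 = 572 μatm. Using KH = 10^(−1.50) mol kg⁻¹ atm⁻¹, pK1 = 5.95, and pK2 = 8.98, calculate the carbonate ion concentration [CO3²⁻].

[CO2*] = KH · pCO2 = 10^(−1.50) × 572×10^-6 = 1.809×10^-5 mol/kg
α₀ = 1/(1 + K1/[H⁺] + K1K2/[H⁺]²) = 1/(1 + 10^+2.07 + 10^+1.11) = 0.007612
DIC = [CO2*]/α₀ = 1.809×10^-5 / 0.007612 = 2.376 mmol/kg
[CO3²⁻] = α₂·DIC; α₂ = 0.09806, so [CO3²⁻] = 0.09806 × 2.376 = 0.233 mmol/kg

[CO3²⁻] = 0.233 mmol/kg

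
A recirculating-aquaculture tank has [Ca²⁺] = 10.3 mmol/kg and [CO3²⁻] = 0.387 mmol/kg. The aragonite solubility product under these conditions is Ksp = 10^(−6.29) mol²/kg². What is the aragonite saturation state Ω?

Ksp = 10^(−6.29) = 5.129×10^-7
Ω = [Ca²⁺][CO3²⁻]/Ksp = (10.3×10^-3)(0.387×10^-3) / 5.129×10^-7 = 7.77

Ω = 7.77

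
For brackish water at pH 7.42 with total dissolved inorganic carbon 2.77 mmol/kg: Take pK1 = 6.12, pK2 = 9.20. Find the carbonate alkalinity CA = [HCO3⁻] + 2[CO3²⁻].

CA = [HCO3⁻] + 2[CO3²⁻] = (α₁ + 2α₂)·DIC
At pH 7.42: [H⁺]/K1 = 10^-1.30 = 0.050119, K2/[H⁺] = 10^-1.78 = 0.016596
α₁ = 1/(1 + 0.050119 + 0.016596) = 1/1.0667 = 0.9375; α₂ = α₁·K2/[H⁺] = 0.01556
α₁ + 2α₂ = 0.9686
CA = 0.9686 × 2.77 = 2.68 mmol/kg

CA = 2.68 mmol/kg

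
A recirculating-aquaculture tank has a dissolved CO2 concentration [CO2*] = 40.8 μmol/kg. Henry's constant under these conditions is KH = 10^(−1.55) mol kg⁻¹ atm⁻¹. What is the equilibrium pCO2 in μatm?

pCO2 = 1450 μatm

KH = 10^(−1.55) = 2.818×10^-2 mol kg⁻¹ atm⁻¹
pCO2 = [CO2*]/KH = 40.8×10^-6 / 2.818×10^-2 = 1.45×10^-3 atm = 1450 μatm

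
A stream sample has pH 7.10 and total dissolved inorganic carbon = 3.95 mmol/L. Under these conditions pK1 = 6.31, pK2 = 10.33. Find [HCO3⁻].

α₁ = 1 / (1 + [H⁺]/K1 + K2/[H⁺]) = 1 / (1 + 10^-0.79 + 10^-3.23)
   = 1 / (1 + 0.16218 + 0.00058884) = 1/1.1628 = 0.8600
[HCO3⁻] = α₁ × DIC = 0.8600 × 3.95 = 3.40 mmol/L

[HCO3⁻] = 3.40 mmol/L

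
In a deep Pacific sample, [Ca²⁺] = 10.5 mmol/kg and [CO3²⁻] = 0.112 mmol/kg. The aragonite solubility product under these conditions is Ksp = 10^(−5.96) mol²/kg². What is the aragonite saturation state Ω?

Ω = 1.07

Ksp = 10^(−5.96) = 1.096×10^-6
Ω = [Ca²⁺][CO3²⁻]/Ksp = (10.5×10^-3)(0.112×10^-3) / 1.096×10^-6 = 1.07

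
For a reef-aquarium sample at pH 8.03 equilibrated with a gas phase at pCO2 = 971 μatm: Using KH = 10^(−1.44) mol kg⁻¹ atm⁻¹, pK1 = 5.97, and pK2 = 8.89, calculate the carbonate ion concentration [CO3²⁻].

[CO2*] = KH · pCO2 = 10^(−1.44) × 971×10^-6 = 3.525×10^-5 mol/kg
α₀ = 1/(1 + K1/[H⁺] + K1K2/[H⁺]²) = 1/(1 + 10^+2.06 + 10^+1.20) = 0.007595
DIC = [CO2*]/α₀ = 3.525×10^-5 / 0.007595 = 4.642 mmol/kg
[CO3²⁻] = α₂·DIC; α₂ = 0.1204, so [CO3²⁻] = 0.1204 × 4.642 = 0.559 mmol/kg

[CO3²⁻] = 0.559 mmol/kg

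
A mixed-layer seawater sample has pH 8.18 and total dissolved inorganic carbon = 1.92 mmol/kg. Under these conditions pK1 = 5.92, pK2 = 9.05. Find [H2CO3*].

α₀ = 1 / (1 + K1/[H⁺] + K1K2/[H⁺]²) = 1 / (1 + 10^+2.26 + 10^+1.39)
   = 1 / (1 + 181.97 + 24.547) = 1/207.52 = 0.004819
[CO2*] = α₀ × DIC = 0.004819 × 1.92 = 0.00925 mmol/kg = 9.25 μmol/kg

[CO2*] = 9.25 μmol/kg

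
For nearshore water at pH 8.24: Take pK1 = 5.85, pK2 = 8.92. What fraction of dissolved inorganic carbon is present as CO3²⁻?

α₂ = 0.172

α₂ = 1 / (1 + [H⁺]/K2 + [H⁺]²/(K1K2)) = 1 / (1 + 10^+0.68 + 10^-1.71)
   = 1 / (1 + 4.7863 + 0.019498) = 1/5.8058 = 0.1722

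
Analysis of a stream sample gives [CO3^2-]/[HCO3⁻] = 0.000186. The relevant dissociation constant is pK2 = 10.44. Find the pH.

pH = 6.71

From K2 = [H⁺][CO3^2-]/[HCO3⁻]:  pH = pK2 + log₁₀([CO3^2-]/[HCO3⁻])
log₁₀(0.000186) = -3.730
pH = 10.44 + (-3.730) = 6.71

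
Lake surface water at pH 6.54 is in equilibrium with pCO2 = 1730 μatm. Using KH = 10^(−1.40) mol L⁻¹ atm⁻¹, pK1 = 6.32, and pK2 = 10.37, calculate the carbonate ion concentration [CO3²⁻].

[CO3²⁻] = 0.0169 μmol/L

[CO2*] = KH · pCO2 = 10^(−1.40) × 1730×10^-6 = 6.887×10^-5 mol/L
α₀ = 1/(1 + K1/[H⁺] + K1K2/[H⁺]²) = 1/(1 + 10^+0.22 + 10^-3.61) = 0.3760
DIC = [CO2*]/α₀ = 6.887×10^-5 / 0.3760 = 0.1832 mmol/L
[CO3²⁻] = α₂·DIC; α₂ = 9.229×10^-5, so [CO3²⁻] = 9.229×10^-5 × 0.1832 = 1.69×10^-5 mmol/L = 0.0169 μmol/L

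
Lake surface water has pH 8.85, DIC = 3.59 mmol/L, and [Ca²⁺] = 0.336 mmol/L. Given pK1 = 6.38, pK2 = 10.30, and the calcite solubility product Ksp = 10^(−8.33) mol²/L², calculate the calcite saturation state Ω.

α₂ = 1 / (1 + [H⁺]/K2 + [H⁺]²/(K1K2)) = 1 / (1 + 10^+1.45 + 10^-1.02)
   = 1 / (1 + 28.184 + 0.095499) = 1/29.279 = 0.03415
[CO3²⁻] = α₂ × DIC = 0.03415 × 3.59 = 0.1226 mmol/L
Ksp = 10^(−8.33) = 4.677×10^-9
Ω = [Ca²⁺][CO3²⁻]/Ksp = (0.336×10^-3)(1.226×10^-4) / 4.677×10^-9 = 8.81

Ω = 8.81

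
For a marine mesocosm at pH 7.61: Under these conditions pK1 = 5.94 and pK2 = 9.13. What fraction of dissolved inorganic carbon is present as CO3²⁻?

α₂ = 1 / (1 + [H⁺]/K2 + [H⁺]²/(K1K2)) = 1 / (1 + 10^+1.52 + 10^-0.15)
   = 1 / (1 + 33.113 + 0.70795) = 1/34.821 = 0.02872

α₂ = 0.0287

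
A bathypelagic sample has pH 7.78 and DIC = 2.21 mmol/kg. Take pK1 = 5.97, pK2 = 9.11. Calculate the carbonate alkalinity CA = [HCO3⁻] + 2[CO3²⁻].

CA = 2.28 mmol/kg

CA = [HCO3⁻] + 2[CO3²⁻] = (α₁ + 2α₂)·DIC
At pH 7.78: [H⁺]/K1 = 10^-1.81 = 0.015488, K2/[H⁺] = 10^-1.33 = 0.046774
α₁ = 1/(1 + 0.015488 + 0.046774) = 1/1.0623 = 0.9414; α₂ = α₁·K2/[H⁺] = 0.04403
α₁ + 2α₂ = 1.0295
CA = 1.0295 × 2.21 = 2.28 mmol/kg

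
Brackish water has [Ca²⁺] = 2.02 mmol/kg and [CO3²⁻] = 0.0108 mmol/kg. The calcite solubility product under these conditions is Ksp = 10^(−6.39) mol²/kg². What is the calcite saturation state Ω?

Ksp = 10^(−6.39) = 4.074×10^-7
Ω = [Ca²⁺][CO3²⁻]/Ksp = (2.02×10^-3)(0.0108×10^-3) / 4.074×10^-7 = 0.0536

Ω = 0.0536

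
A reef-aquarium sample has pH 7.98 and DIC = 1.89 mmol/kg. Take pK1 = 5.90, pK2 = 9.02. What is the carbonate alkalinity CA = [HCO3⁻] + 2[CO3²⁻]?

CA = [HCO3⁻] + 2[CO3²⁻] = (α₁ + 2α₂)·DIC
At pH 7.98: [H⁺]/K1 = 10^-2.08 = 0.0083176, K2/[H⁺] = 10^-1.04 = 0.091201
α₁ = 1/(1 + 0.0083176 + 0.091201) = 1/1.0995 = 0.9095; α₂ = α₁·K2/[H⁺] = 0.08295
α₁ + 2α₂ = 1.0754
CA = 1.0754 × 1.89 = 2.03 mmol/kg

CA = 2.03 mmol/kg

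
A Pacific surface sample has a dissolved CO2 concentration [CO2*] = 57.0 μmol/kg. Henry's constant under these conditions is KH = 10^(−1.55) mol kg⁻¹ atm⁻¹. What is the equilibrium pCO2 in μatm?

pCO2 = 2020 μatm

KH = 10^(−1.55) = 2.818×10^-2 mol kg⁻¹ atm⁻¹
pCO2 = [CO2*]/KH = 57.0×10^-6 / 2.818×10^-2 = 2.02×10^-3 atm = 2020 μatm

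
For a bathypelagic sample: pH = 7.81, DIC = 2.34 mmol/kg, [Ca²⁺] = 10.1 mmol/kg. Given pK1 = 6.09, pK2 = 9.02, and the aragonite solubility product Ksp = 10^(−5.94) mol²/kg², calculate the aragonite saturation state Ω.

α₂ = 1 / (1 + [H⁺]/K2 + [H⁺]²/(K1K2)) = 1 / (1 + 10^+1.21 + 10^-0.51)
   = 1 / (1 + 16.218 + 0.30903) = 1/17.527 = 0.05705
[CO3²⁻] = α₂ × DIC = 0.05705 × 2.34 = 0.1335 mmol/kg
Ksp = 10^(−5.94) = 1.148×10^-6
Ω = [Ca²⁺][CO3²⁻]/Ksp = (10.1×10^-3)(1.335×10^-4) / 1.148×10^-6 = 1.17

Ω = 1.17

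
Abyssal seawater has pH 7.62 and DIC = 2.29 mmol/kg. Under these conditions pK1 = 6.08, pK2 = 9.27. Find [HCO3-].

α₁ = 1 / (1 + [H⁺]/K1 + K2/[H⁺]) = 1 / (1 + 10^-1.54 + 10^-1.65)
   = 1 / (1 + 0.028840 + 0.022387) = 1/1.0512 = 0.9513
[HCO3⁻] = α₁ × DIC = 0.9513 × 2.29 = 2.18 mmol/kg

[HCO3⁻] = 2.18 mmol/kg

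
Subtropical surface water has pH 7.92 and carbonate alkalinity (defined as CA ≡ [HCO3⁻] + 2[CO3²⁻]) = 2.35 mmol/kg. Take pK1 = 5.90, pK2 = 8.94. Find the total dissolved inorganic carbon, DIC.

CA = [HCO3⁻] + 2[CO3²⁻] = (α₁ + 2α₂)·DIC
At pH 7.92: [H⁺]/K1 = 10^-2.02 = 0.0095499, K2/[H⁺] = 10^-1.02 = 0.095499
α₁ = 1/(1 + 0.0095499 + 0.095499) = 1/1.1050 = 0.9049; α₂ = α₁·K2/[H⁺] = 0.08642
α₁ + 2α₂ = 1.0778
DIC = CA / (α₁ + 2α₂) = 2.35 / 1.0778 = 2.18 mmol/kg

DIC = 2.18 mmol/kg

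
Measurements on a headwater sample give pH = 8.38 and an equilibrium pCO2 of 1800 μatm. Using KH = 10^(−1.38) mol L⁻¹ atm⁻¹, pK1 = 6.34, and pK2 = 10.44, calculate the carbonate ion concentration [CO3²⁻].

[CO2*] = KH · pCO2 = 10^(−1.38) × 1800×10^-6 = 7.504×10^-5 mol/L
α₀ = 1/(1 + K1/[H⁺] + K1K2/[H⁺]²) = 1/(1 + 10^+2.04 + 10^-0.02) = 0.008960
DIC = [CO2*]/α₀ = 7.504×10^-5 / 0.008960 = 8.374 mmol/L
[CO3²⁻] = α₂·DIC; α₂ = 0.008557, so [CO3²⁻] = 0.008557 × 8.374 = 0.0717 mmol/L

[CO3²⁻] = 0.0717 mmol/L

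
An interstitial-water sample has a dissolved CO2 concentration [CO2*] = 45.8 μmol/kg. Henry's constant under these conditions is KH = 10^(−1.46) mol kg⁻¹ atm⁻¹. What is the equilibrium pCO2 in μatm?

KH = 10^(−1.46) = 3.467×10^-2 mol kg⁻¹ atm⁻¹
pCO2 = [CO2*]/KH = 45.8×10^-6 / 3.467×10^-2 = 1.32×10^-3 atm = 1320 μatm

pCO2 = 1320 μatm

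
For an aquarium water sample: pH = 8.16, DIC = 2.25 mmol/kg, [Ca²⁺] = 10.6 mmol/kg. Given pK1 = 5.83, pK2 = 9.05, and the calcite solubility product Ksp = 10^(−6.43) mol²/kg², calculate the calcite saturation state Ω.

Ω = 7.30

α₂ = 1 / (1 + [H⁺]/K2 + [H⁺]²/(K1K2)) = 1 / (1 + 10^+0.89 + 10^-1.44)
   = 1 / (1 + 7.7625 + 0.036308) = 1/8.7988 = 0.1137
[CO3²⁻] = α₂ × DIC = 0.1137 × 2.25 = 0.2557 mmol/kg
Ksp = 10^(−6.43) = 3.715×10^-7
Ω = [Ca²⁺][CO3²⁻]/Ksp = (10.6×10^-3)(2.557×10^-4) / 3.715×10^-7 = 7.30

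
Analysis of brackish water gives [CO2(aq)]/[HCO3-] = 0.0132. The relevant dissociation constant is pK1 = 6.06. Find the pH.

From K1 = [H⁺][HCO3-]/[CO2(aq)]:  pH = pK1 − log₁₀([CO2(aq)]/[HCO3-])
log₁₀(0.0132) = -1.879
pH = 6.06 − (-1.879) = 7.94

pH = 7.94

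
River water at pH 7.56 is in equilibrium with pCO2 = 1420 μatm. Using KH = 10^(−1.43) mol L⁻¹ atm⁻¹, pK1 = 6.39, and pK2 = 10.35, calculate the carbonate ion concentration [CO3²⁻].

[CO3²⁻] = 1.27 μmol/L

[CO2*] = KH · pCO2 = 10^(−1.43) × 1420×10^-6 = 5.276×10^-5 mol/L
α₀ = 1/(1 + K1/[H⁺] + K1K2/[H⁺]²) = 1/(1 + 10^+1.17 + 10^-1.62) = 0.06323
DIC = [CO2*]/α₀ = 5.276×10^-5 / 0.06323 = 0.8344 mmol/L
[CO3²⁻] = α₂·DIC; α₂ = 0.001517, so [CO3²⁻] = 0.001517 × 0.8344 = 0.00127 mmol/L = 1.27 μmol/L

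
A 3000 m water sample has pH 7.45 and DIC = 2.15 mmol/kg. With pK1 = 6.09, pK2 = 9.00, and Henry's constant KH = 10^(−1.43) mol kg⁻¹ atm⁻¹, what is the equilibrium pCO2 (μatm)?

α₀ = 1 / (1 + K1/[H⁺] + K1K2/[H⁺]²) = 1 / (1 + 10^+1.36 + 10^-0.19)
   = 1 / (1 + 22.909 + 0.64565) = 1/24.554 = 0.04073
[CO2*] = α₀ × DIC = 0.04073 × 2.15 = 0.08756 mmol/kg
pCO2 = [CO2*]/KH = 8.756×10^-5 / 3.715×10^-2 = 2360 μatm

pCO2 = 2360 μatm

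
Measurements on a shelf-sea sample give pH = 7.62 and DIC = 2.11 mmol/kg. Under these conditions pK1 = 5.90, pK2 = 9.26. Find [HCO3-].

α₁ = 1 / (1 + [H⁺]/K1 + K2/[H⁺]) = 1 / (1 + 10^-1.72 + 10^-1.64)
   = 1 / (1 + 0.019055 + 0.022909) = 1/1.0420 = 0.9597
[HCO3⁻] = α₁ × DIC = 0.9597 × 2.11 = 2.03 mmol/kg

[HCO3⁻] = 2.03 mmol/kg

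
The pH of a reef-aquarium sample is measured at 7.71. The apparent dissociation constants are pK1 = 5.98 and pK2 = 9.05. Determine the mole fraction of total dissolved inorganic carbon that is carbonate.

α₂ = 1 / (1 + [H⁺]/K2 + [H⁺]²/(K1K2)) = 1 / (1 + 10^+1.34 + 10^-0.39)
   = 1 / (1 + 21.878 + 0.40738) = 1/23.285 = 0.04295

α₂ = 0.0429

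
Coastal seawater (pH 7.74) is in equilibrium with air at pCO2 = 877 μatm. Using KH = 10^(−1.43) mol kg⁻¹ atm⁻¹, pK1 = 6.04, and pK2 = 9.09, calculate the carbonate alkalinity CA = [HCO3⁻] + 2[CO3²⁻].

[CO2*] = KH · pCO2 = 10^(−1.43) × 877×10^-6 = 3.258×10^-5 mol/kg
α₀ = 1/(1 + K1/[H⁺] + K1K2/[H⁺]²) = 1/(1 + 10^+1.70 + 10^+0.35) = 0.01874
DIC = [CO2*]/α₀ = 3.258×10^-5 / 0.01874 = 1.739 mmol/kg
CA = (α₁ + 2α₂)·DIC = (0.9393 + 2×0.04196) × 1.739 = 1.78 mmol/kg

CA = 1.78 mmol/kg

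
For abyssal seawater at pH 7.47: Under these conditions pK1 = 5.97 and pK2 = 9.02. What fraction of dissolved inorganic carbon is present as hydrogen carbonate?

α₁ = 1 / (1 + [H⁺]/K1 + K2/[H⁺]) = 1 / (1 + 10^-1.50 + 10^-1.55)
   = 1 / (1 + 0.031623 + 0.028184) = 1/1.0598 = 0.9436

α₁ = 0.944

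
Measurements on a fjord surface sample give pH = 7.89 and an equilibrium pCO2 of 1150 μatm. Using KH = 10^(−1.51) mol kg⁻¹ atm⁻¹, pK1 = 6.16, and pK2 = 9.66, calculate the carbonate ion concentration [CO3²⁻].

[CO2*] = KH · pCO2 = 10^(−1.51) × 1150×10^-6 = 3.554×10^-5 mol/kg
α₀ = 1/(1 + K1/[H⁺] + K1K2/[H⁺]²) = 1/(1 + 10^+1.73 + 10^-0.04) = 0.01798
DIC = [CO2*]/α₀ = 3.554×10^-5 / 0.01798 = 1.976 mmol/kg
[CO3²⁻] = α₂·DIC; α₂ = 0.01640, so [CO3²⁻] = 0.01640 × 1.976 = 0.0324 mmol/kg

[CO3²⁻] = 0.0324 mmol/kg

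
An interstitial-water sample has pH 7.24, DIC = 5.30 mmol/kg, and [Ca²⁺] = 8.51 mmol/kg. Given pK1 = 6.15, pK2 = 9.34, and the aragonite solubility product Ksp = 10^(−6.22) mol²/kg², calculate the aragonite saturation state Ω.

Ω = 0.546

α₂ = 1 / (1 + [H⁺]/K2 + [H⁺]²/(K1K2)) = 1 / (1 + 10^+2.10 + 10^+1.01)
   = 1 / (1 + 125.89 + 10.233) = 1/137.13 = 0.007293
[CO3²⁻] = α₂ × DIC = 0.007293 × 5.30 = 0.03865 mmol/kg
Ksp = 10^(−6.22) = 6.026×10^-7
Ω = [Ca²⁺][CO3²⁻]/Ksp = (8.51×10^-3)(3.865×10^-5) / 6.026×10^-7 = 0.546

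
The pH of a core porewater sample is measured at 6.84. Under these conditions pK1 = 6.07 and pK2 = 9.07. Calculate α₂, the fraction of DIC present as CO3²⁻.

α₂ = 1 / (1 + [H⁺]/K2 + [H⁺]²/(K1K2)) = 1 / (1 + 10^+2.23 + 10^+1.46)
   = 1 / (1 + 169.82 + 28.840) = 1/199.66 = 0.005008

α₂ = 0.00501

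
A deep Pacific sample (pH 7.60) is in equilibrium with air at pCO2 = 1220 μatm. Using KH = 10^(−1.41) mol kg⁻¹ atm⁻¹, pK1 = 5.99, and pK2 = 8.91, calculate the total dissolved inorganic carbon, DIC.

[CO2*] = KH · pCO2 = 10^(−1.41) × 1220×10^-6 = 4.746×10^-5 mol/kg
α₀ = 1/(1 + K1/[H⁺] + K1K2/[H⁺]²) = 1/(1 + 10^+1.61 + 10^+0.30) = 0.02287
DIC = [CO2*]/α₀ = 4.746×10^-5 / 0.02287 = 2.08 mmol/kg

DIC = 2.08 mmol/kg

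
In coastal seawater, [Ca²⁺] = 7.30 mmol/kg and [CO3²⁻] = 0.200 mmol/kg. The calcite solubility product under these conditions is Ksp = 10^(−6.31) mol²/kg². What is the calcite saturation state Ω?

Ksp = 10^(−6.31) = 4.898×10^-7
Ω = [Ca²⁺][CO3²⁻]/Ksp = (7.30×10^-3)(0.200×10^-3) / 4.898×10^-7 = 2.98

Ω = 2.98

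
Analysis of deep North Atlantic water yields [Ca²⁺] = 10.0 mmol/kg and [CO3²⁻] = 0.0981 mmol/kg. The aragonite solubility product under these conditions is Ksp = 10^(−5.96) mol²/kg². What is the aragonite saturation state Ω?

Ksp = 10^(−5.96) = 1.096×10^-6
Ω = [Ca²⁺][CO3²⁻]/Ksp = (10.0×10^-3)(0.0981×10^-3) / 1.096×10^-6 = 0.895

Ω = 0.895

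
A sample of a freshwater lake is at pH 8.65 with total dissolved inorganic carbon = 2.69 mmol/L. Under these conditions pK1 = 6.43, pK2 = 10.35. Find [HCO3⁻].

α₁ = 1 / (1 + [H⁺]/K1 + K2/[H⁺]) = 1 / (1 + 10^-2.22 + 10^-1.70)
   = 1 / (1 + 0.0060256 + 0.019953) = 1/1.0260 = 0.9747
[HCO3⁻] = α₁ × DIC = 0.9747 × 2.69 = 2.62 mmol/L

[HCO3⁻] = 2.62 mmol/L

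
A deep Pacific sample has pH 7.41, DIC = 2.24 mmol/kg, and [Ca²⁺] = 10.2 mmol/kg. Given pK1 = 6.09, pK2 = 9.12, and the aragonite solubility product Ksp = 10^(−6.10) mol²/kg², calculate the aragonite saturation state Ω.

α₂ = 1 / (1 + [H⁺]/K2 + [H⁺]²/(K1K2)) = 1 / (1 + 10^+1.71 + 10^+0.39)
   = 1 / (1 + 51.286 + 2.4547) = 1/54.741 = 0.01827
[CO3²⁻] = α₂ × DIC = 0.01827 × 2.24 = 0.04092 mmol/kg
Ksp = 10^(−6.10) = 7.943×10^-7
Ω = [Ca²⁺][CO3²⁻]/Ksp = (10.2×10^-3)(4.092×10^-5) / 7.943×10^-7 = 0.525

Ω = 0.525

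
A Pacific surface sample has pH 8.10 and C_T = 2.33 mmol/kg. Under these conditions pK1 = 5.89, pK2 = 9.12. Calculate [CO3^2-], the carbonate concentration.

α₂ = 1 / (1 + [H⁺]/K2 + [H⁺]²/(K1K2)) = 1 / (1 + 10^+1.02 + 10^-1.19)
   = 1 / (1 + 10.471 + 0.064565) = 1/11.536 = 0.08669
[CO3²⁻] = α₂ × DIC = 0.08669 × 2.33 = 0.202 mmol/kg

[CO3²⁻] = 0.202 mmol/kg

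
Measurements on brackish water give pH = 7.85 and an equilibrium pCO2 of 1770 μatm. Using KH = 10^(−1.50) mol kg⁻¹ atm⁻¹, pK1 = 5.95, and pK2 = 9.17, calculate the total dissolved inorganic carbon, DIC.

[CO2*] = KH · pCO2 = 10^(−1.50) × 1770×10^-6 = 5.597×10^-5 mol/kg
α₀ = 1/(1 + K1/[H⁺] + K1K2/[H⁺]²) = 1/(1 + 10^+1.90 + 10^+0.58) = 0.01187
DIC = [CO2*]/α₀ = 5.597×10^-5 / 0.01187 = 4.71 mmol/kg

DIC = 4.71 mmol/kg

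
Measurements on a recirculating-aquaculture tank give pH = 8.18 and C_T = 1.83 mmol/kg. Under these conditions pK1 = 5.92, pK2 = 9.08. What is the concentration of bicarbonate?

[HCO3⁻] = 1.62 mmol/kg

α₁ = 1 / (1 + [H⁺]/K1 + K2/[H⁺]) = 1 / (1 + 10^-2.26 + 10^-0.90)
   = 1 / (1 + 0.0054954 + 0.12589) = 1/1.1314 = 0.8839
[HCO3⁻] = α₁ × DIC = 0.8839 × 1.83 = 1.62 mmol/kg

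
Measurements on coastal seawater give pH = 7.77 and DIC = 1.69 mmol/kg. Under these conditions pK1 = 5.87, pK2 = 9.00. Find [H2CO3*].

α₀ = 1 / (1 + K1/[H⁺] + K1K2/[H⁺]²) = 1 / (1 + 10^+1.90 + 10^+0.67)
   = 1 / (1 + 79.433 + 4.6774) = 1/85.110 = 0.01175
[CO2*] = α₀ × DIC = 0.01175 × 1.69 = 0.0199 mmol/kg = 19.9 μmol/kg

[CO2*] = 19.9 μmol/kg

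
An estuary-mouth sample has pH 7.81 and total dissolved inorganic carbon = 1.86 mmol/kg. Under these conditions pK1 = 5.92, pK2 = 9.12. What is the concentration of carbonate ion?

[CO3²⁻] = 0.0858 mmol/kg

α₂ = 1 / (1 + [H⁺]/K2 + [H⁺]²/(K1K2)) = 1 / (1 + 10^+1.31 + 10^-0.58)
   = 1 / (1 + 20.417 + 0.26303) = 1/21.680 = 0.04612
[CO3²⁻] = α₂ × DIC = 0.04612 × 1.86 = 0.0858 mmol/kg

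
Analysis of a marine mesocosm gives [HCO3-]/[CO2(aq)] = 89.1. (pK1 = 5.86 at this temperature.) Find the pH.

pH = 7.81

From K1 = [H⁺][HCO3-]/[CO2(aq)]:  pH = pK1 + log₁₀([HCO3-]/[CO2(aq)])
log₁₀(89.1) = +1.950
pH = 5.86 + (+1.950) = 7.81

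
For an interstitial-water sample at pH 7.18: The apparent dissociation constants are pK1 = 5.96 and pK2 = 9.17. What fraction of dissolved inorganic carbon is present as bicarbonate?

α₁ = 1 / (1 + [H⁺]/K1 + K2/[H⁺]) = 1 / (1 + 10^-1.22 + 10^-1.99)
   = 1 / (1 + 0.060256 + 0.010233) = 1/1.0705 = 0.9342

α₁ = 0.934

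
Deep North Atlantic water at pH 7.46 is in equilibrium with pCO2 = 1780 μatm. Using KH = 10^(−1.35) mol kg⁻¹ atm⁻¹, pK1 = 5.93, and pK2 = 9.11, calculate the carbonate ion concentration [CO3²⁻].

[CO2*] = KH · pCO2 = 10^(−1.35) × 1780×10^-6 = 7.951×10^-5 mol/kg
α₀ = 1/(1 + K1/[H⁺] + K1K2/[H⁺]²) = 1/(1 + 10^+1.53 + 10^-0.12) = 0.02806
DIC = [CO2*]/α₀ = 7.951×10^-5 / 0.02806 = 2.834 mmol/kg
[CO3²⁻] = α₂·DIC; α₂ = 0.02128, so [CO3²⁻] = 0.02128 × 2.834 = 0.0603 mmol/kg

[CO3²⁻] = 0.0603 mmol/kg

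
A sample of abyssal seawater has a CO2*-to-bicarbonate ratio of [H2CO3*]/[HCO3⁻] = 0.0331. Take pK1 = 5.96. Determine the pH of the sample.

pH = 7.44

From K1 = [H⁺][HCO3⁻]/[H2CO3*]:  pH = pK1 − log₁₀([H2CO3*]/[HCO3⁻])
log₁₀(0.0331) = -1.480
pH = 5.96 − (-1.480) = 7.44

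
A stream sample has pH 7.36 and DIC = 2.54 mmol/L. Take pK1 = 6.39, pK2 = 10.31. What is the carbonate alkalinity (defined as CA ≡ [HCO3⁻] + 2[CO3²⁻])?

CA = [HCO3⁻] + 2[CO3²⁻] = (α₁ + 2α₂)·DIC
At pH 7.36: [H⁺]/K1 = 10^-0.97 = 0.10715, K2/[H⁺] = 10^-2.95 = 0.0011220
α₁ = 1/(1 + 0.10715 + 0.0011220) = 1/1.1083 = 0.9023; α₂ = α₁·K2/[H⁺] = 0.001012
α₁ + 2α₂ = 0.9043
CA = 0.9043 × 2.54 = 2.30 mmol/L

CA = 2.30 mmol/L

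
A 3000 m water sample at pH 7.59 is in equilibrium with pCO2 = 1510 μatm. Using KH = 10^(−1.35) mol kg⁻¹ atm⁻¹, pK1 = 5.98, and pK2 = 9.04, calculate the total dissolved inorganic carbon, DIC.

DIC = 2.91 mmol/kg

[CO2*] = KH · pCO2 = 10^(−1.35) × 1510×10^-6 = 6.745×10^-5 mol/kg
α₀ = 1/(1 + K1/[H⁺] + K1K2/[H⁺]²) = 1/(1 + 10^+1.61 + 10^+0.16) = 0.02316
DIC = [CO2*]/α₀ = 6.745×10^-5 / 0.02316 = 2.91 mmol/kg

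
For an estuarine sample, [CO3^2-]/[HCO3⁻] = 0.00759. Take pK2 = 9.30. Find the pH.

pH = 7.18

From K2 = [H⁺][CO3^2-]/[HCO3⁻]:  pH = pK2 + log₁₀([CO3^2-]/[HCO3⁻])
log₁₀(0.00759) = -2.120
pH = 9.30 + (-2.120) = 7.18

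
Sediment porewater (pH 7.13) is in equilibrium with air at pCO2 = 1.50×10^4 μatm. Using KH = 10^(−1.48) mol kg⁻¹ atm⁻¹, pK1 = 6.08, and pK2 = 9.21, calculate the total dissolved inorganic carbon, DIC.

[CO2*] = KH · pCO2 = 10^(−1.48) × 1.50×10^4×10^-6 = 4.967×10^-4 mol/kg
α₀ = 1/(1 + K1/[H⁺] + K1K2/[H⁺]²) = 1/(1 + 10^+1.05 + 10^-1.03) = 0.08121
DIC = [CO2*]/α₀ = 4.967×10^-4 / 0.08121 = 6.12 mmol/kg

DIC = 6.12 mmol/kg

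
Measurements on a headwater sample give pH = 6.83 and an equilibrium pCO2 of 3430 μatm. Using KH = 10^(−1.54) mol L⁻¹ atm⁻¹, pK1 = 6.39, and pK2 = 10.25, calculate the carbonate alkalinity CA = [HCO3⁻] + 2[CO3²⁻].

CA = 0.273 mmol/L

[CO2*] = KH · pCO2 = 10^(−1.54) × 3430×10^-6 = 9.892×10^-5 mol/L
α₀ = 1/(1 + K1/[H⁺] + K1K2/[H⁺]²) = 1/(1 + 10^+0.44 + 10^-2.98) = 0.2663
DIC = [CO2*]/α₀ = 9.892×10^-5 / 0.2663 = 0.3715 mmol/L
CA = (α₁ + 2α₂)·DIC = (0.7334 + 2×0.0002788) × 0.3715 = 0.273 mmol/L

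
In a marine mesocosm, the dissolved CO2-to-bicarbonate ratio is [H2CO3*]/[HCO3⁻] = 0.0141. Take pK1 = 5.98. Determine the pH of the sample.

pH = 7.83

From K1 = [H⁺][HCO3⁻]/[H2CO3*]:  pH = pK1 − log₁₀([H2CO3*]/[HCO3⁻])
log₁₀(0.0141) = -1.851
pH = 5.98 − (-1.851) = 7.83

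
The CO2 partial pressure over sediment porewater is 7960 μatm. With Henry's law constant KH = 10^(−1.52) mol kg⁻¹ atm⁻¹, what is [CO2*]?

[CO2*] = 240 μmol/kg

KH = 10^(−1.52) = 3.020×10^-2 mol kg⁻¹ atm⁻¹
[CO2*] = KH · pCO2 = 3.020×10^-2 × 7960×10^-6 atm = 2.40×10^-4 mol/kg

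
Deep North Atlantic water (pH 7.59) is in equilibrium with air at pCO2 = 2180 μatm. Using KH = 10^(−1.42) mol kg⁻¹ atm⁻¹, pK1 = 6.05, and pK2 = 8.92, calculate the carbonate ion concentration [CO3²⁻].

[CO3²⁻] = 0.134 mmol/kg

[CO2*] = KH · pCO2 = 10^(−1.42) × 2180×10^-6 = 8.288×10^-5 mol/kg
α₀ = 1/(1 + K1/[H⁺] + K1K2/[H⁺]²) = 1/(1 + 10^+1.54 + 10^+0.21) = 0.02681
DIC = [CO2*]/α₀ = 8.288×10^-5 / 0.02681 = 3.091 mmol/kg
[CO3²⁻] = α₂·DIC; α₂ = 0.04349, so [CO3²⁻] = 0.04349 × 3.091 = 0.134 mmol/kg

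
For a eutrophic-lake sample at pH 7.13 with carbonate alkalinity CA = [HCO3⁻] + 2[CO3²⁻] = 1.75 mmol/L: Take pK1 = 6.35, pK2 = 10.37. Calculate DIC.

CA = [HCO3⁻] + 2[CO3²⁻] = (α₁ + 2α₂)·DIC
At pH 7.13: [H⁺]/K1 = 10^-0.78 = 0.16596, K2/[H⁺] = 10^-3.24 = 0.00057544
α₁ = 1/(1 + 0.16596 + 0.00057544) = 1/1.1665 = 0.8572; α₂ = α₁·K2/[H⁺] = 0.0004933
α₁ + 2α₂ = 0.8582
DIC = CA / (α₁ + 2α₂) = 1.75 / 0.8582 = 2.04 mmol/L

DIC = 2.04 mmol/L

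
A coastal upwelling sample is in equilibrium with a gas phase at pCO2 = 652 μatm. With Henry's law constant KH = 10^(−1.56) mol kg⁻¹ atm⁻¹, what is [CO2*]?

[CO2*] = 18.0 μmol/kg

KH = 10^(−1.56) = 2.754×10^-2 mol kg⁻¹ atm⁻¹
[CO2*] = KH · pCO2 = 2.754×10^-2 × 652×10^-6 atm = 1.80×10^-5 mol/kg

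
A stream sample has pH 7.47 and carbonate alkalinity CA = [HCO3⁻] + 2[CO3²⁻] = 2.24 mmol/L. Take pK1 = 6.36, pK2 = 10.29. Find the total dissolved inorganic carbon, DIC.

CA = [HCO3⁻] + 2[CO3²⁻] = (α₁ + 2α₂)·DIC
At pH 7.47: [H⁺]/K1 = 10^-1.11 = 0.077625, K2/[H⁺] = 10^-2.82 = 0.0015136
α₁ = 1/(1 + 0.077625 + 0.0015136) = 1/1.0791 = 0.9267; α₂ = α₁·K2/[H⁺] = 0.001403
α₁ + 2α₂ = 0.9295
DIC = CA / (α₁ + 2α₂) = 2.24 / 0.9295 = 2.41 mmol/L

DIC = 2.41 mmol/L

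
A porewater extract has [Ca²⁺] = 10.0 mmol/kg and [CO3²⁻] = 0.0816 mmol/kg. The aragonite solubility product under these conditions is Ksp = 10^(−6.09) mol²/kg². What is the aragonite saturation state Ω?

Ω = 1.00

Ksp = 10^(−6.09) = 8.128×10^-7
Ω = [Ca²⁺][CO3²⁻]/Ksp = (10.0×10^-3)(0.0816×10^-3) / 8.128×10^-7 = 1.00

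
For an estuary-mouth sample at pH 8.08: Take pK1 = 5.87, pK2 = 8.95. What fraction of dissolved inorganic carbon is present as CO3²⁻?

α₂ = 0.118

α₂ = 1 / (1 + [H⁺]/K2 + [H⁺]²/(K1K2)) = 1 / (1 + 10^+0.87 + 10^-1.34)
   = 1 / (1 + 7.4131 + 0.045709) = 1/8.4588 = 0.1182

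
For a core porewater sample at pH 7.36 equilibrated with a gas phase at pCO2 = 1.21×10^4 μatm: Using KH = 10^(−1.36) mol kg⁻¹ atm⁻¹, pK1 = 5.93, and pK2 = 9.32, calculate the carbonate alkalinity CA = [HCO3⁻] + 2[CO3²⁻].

CA = 14.5 mmol/kg

[CO2*] = KH · pCO2 = 10^(−1.36) × 1.21×10^4×10^-6 = 5.282×10^-4 mol/kg
α₀ = 1/(1 + K1/[H⁺] + K1K2/[H⁺]²) = 1/(1 + 10^+1.43 + 10^-0.53) = 0.03545
DIC = [CO2*]/α₀ = 5.282×10^-4 / 0.03545 = 14.90 mmol/kg
CA = (α₁ + 2α₂)·DIC = (0.9541 + 2×0.01046) × 14.90 = 14.5 mmol/kg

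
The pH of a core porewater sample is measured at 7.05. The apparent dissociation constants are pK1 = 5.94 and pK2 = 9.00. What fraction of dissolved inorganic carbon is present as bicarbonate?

α₁ = 0.918

α₁ = 1 / (1 + [H⁺]/K1 + K2/[H⁺]) = 1 / (1 + 10^-1.11 + 10^-1.95)
   = 1 / (1 + 0.077625 + 0.011220) = 1/1.0888 = 0.9184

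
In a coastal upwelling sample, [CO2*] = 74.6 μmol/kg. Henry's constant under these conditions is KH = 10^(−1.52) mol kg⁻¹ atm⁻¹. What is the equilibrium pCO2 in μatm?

KH = 10^(−1.52) = 3.020×10^-2 mol kg⁻¹ atm⁻¹
pCO2 = [CO2*]/KH = 74.6×10^-6 / 3.020×10^-2 = 2.47×10^-3 atm = 2470 μatm

pCO2 = 2470 μatm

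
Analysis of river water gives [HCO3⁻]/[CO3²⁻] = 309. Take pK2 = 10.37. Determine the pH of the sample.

pH = 7.88

From K2 = [H⁺][CO3²⁻]/[HCO3⁻]:  pH = pK2 − log₁₀([HCO3⁻]/[CO3²⁻])
log₁₀(309) = +2.490
pH = 10.37 − (+2.490) = 7.88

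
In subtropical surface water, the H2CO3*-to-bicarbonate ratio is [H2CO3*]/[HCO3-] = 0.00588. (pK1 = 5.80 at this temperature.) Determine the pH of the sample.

From K1 = [H⁺][HCO3-]/[H2CO3*]:  pH = pK1 − log₁₀([H2CO3*]/[HCO3-])
log₁₀(0.00588) = -2.231
pH = 5.80 − (-2.231) = 8.03

pH = 8.03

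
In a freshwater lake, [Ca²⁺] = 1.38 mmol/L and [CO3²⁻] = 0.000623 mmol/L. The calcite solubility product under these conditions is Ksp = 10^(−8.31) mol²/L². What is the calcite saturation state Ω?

Ω = 0.176

Ksp = 10^(−8.31) = 4.898×10^-9
Ω = [Ca²⁺][CO3²⁻]/Ksp = (1.38×10^-3)(0.000623×10^-3) / 4.898×10^-9 = 0.176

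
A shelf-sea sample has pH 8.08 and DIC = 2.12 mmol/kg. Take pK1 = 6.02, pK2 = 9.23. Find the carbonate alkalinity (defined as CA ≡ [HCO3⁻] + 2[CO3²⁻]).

CA = 2.24 mmol/kg

CA = [HCO3⁻] + 2[CO3²⁻] = (α₁ + 2α₂)·DIC
At pH 8.08: [H⁺]/K1 = 10^-2.06 = 0.0087096, K2/[H⁺] = 10^-1.15 = 0.070795
α₁ = 1/(1 + 0.0087096 + 0.070795) = 1/1.0795 = 0.9264; α₂ = α₁·K2/[H⁺] = 0.06558
α₁ + 2α₂ = 1.0575
CA = 1.0575 × 2.12 = 2.24 mmol/kg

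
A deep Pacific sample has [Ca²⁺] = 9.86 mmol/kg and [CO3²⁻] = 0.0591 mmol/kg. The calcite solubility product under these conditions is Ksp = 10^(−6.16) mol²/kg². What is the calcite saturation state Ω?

Ω = 0.842

Ksp = 10^(−6.16) = 6.918×10^-7
Ω = [Ca²⁺][CO3²⁻]/Ksp = (9.86×10^-3)(0.0591×10^-3) / 6.918×10^-7 = 0.842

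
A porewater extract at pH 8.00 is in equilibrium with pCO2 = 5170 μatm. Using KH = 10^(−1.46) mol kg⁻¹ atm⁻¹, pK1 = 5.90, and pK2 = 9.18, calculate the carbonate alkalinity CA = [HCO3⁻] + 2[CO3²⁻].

CA = 25.5 mmol/kg

[CO2*] = KH · pCO2 = 10^(−1.46) × 5170×10^-6 = 1.793×10^-4 mol/kg
α₀ = 1/(1 + K1/[H⁺] + K1K2/[H⁺]²) = 1/(1 + 10^+2.10 + 10^+0.92) = 0.007396
DIC = [CO2*]/α₀ = 1.793×10^-4 / 0.007396 = 24.24 mmol/kg
CA = (α₁ + 2α₂)·DIC = (0.9311 + 2×0.06152) × 24.24 = 25.5 mmol/kg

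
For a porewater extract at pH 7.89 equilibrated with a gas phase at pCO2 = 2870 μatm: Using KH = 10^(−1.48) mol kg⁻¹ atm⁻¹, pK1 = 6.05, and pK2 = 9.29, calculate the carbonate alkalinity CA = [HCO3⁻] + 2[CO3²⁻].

[CO2*] = KH · pCO2 = 10^(−1.48) × 2870×10^-6 = 9.503×10^-5 mol/kg
α₀ = 1/(1 + K1/[H⁺] + K1K2/[H⁺]²) = 1/(1 + 10^+1.84 + 10^+0.44) = 0.01371
DIC = [CO2*]/α₀ = 9.503×10^-5 / 0.01371 = 6.932 mmol/kg
CA = (α₁ + 2α₂)·DIC = (0.9485 + 2×0.03776) × 6.932 = 7.10 mmol/kg

CA = 7.10 mmol/kg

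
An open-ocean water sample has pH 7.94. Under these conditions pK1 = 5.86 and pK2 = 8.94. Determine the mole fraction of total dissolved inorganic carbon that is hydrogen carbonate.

α₁ = 1 / (1 + [H⁺]/K1 + K2/[H⁺]) = 1 / (1 + 10^-2.08 + 10^-1.00)
   = 1 / (1 + 0.0083176 + 0.10000) = 1/1.1083 = 0.9023

α₁ = 0.902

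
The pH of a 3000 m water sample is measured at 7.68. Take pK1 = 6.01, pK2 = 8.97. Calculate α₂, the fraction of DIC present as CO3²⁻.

α₂ = 0.0478

α₂ = 1 / (1 + [H⁺]/K2 + [H⁺]²/(K1K2)) = 1 / (1 + 10^+1.29 + 10^-0.38)
   = 1 / (1 + 19.498 + 0.41687) = 1/20.915 = 0.04781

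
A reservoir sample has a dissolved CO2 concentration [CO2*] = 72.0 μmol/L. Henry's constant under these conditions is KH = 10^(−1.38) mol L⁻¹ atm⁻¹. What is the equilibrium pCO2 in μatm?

KH = 10^(−1.38) = 4.169×10^-2 mol L⁻¹ atm⁻¹
pCO2 = [CO2*]/KH = 72.0×10^-6 / 4.169×10^-2 = 1.73×10^-3 atm = 1730 μatm

pCO2 = 1730 μatm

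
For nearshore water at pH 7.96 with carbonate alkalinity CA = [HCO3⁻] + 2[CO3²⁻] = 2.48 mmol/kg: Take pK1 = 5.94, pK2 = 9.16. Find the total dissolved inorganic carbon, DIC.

DIC = 2.36 mmol/kg

CA = [HCO3⁻] + 2[CO3²⁻] = (α₁ + 2α₂)·DIC
At pH 7.96: [H⁺]/K1 = 10^-2.02 = 0.0095499, K2/[H⁺] = 10^-1.20 = 0.063096
α₁ = 1/(1 + 0.0095499 + 0.063096) = 1/1.0726 = 0.9323; α₂ = α₁·K2/[H⁺] = 0.05882
α₁ + 2α₂ = 1.0499
DIC = CA / (α₁ + 2α₂) = 2.48 / 1.0499 = 2.36 mmol/kg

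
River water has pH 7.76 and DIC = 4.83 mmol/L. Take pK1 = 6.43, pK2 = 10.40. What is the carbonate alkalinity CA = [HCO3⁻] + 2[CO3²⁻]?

CA = [HCO3⁻] + 2[CO3²⁻] = (α₁ + 2α₂)·DIC
At pH 7.76: [H⁺]/K1 = 10^-1.33 = 0.046774, K2/[H⁺] = 10^-2.64 = 0.0022909
α₁ = 1/(1 + 0.046774 + 0.0022909) = 1/1.0491 = 0.9532; α₂ = α₁·K2/[H⁺] = 0.002184
α₁ + 2α₂ = 0.9576
CA = 0.9576 × 4.83 = 4.63 mmol/L

CA = 4.63 mmol/L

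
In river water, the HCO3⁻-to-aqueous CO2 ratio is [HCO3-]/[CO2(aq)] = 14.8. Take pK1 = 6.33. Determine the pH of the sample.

From K1 = [H⁺][HCO3-]/[CO2(aq)]:  pH = pK1 + log₁₀([HCO3-]/[CO2(aq)])
log₁₀(14.8) = +1.170
pH = 6.33 + (+1.170) = 7.50

pH = 7.50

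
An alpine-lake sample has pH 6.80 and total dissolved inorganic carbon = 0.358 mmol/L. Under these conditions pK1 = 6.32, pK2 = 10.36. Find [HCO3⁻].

[HCO3⁻] = 0.269 mmol/L

α₁ = 1 / (1 + [H⁺]/K1 + K2/[H⁺]) = 1 / (1 + 10^-0.48 + 10^-3.56)
   = 1 / (1 + 0.33113 + 0.00027542) = 1/1.3314 = 0.7511
[HCO3⁻] = α₁ × DIC = 0.7511 × 0.358 = 0.269 mmol/L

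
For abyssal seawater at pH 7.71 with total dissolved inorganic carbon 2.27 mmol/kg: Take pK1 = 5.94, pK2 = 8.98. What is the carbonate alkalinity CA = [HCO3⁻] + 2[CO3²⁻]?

CA = 2.35 mmol/kg

CA = [HCO3⁻] + 2[CO3²⁻] = (α₁ + 2α₂)·DIC
At pH 7.71: [H⁺]/K1 = 10^-1.77 = 0.016982, K2/[H⁺] = 10^-1.27 = 0.053703
α₁ = 1/(1 + 0.016982 + 0.053703) = 1/1.0707 = 0.9340; α₂ = α₁·K2/[H⁺] = 0.05016
α₁ + 2α₂ = 1.0343
CA = 1.0343 × 2.27 = 2.35 mmol/kg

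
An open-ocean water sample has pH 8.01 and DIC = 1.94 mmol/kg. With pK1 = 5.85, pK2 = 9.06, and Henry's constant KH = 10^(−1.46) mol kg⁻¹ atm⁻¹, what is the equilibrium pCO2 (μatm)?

pCO2 = 353 μatm

α₀ = 1 / (1 + K1/[H⁺] + K1K2/[H⁺]²) = 1 / (1 + 10^+2.16 + 10^+1.11)
   = 1 / (1 + 144.54 + 12.882) = 1/158.43 = 0.006312
[CO2*] = α₀ × DIC = 0.006312 × 1.94 = 0.01225 mmol/kg = 12.25 μmol/kg
pCO2 = [CO2*]/KH = 1.225×10^-5 / 3.467×10^-2 = 353 μatm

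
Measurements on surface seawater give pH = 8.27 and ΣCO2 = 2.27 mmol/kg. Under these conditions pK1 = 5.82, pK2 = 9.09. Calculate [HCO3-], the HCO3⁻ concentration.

[HCO3⁻] = 1.97 mmol/kg

α₁ = 1 / (1 + [H⁺]/K1 + K2/[H⁺]) = 1 / (1 + 10^-2.45 + 10^-0.82)
   = 1 / (1 + 0.0035481 + 0.15136) = 1/1.1549 = 0.8659
[HCO3⁻] = α₁ × DIC = 0.8659 × 2.27 = 1.97 mmol/kg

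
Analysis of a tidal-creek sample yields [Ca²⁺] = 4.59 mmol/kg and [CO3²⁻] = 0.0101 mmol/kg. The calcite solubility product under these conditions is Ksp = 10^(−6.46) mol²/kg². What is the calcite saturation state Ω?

Ksp = 10^(−6.46) = 3.467×10^-7
Ω = [Ca²⁺][CO3²⁻]/Ksp = (4.59×10^-3)(0.0101×10^-3) / 3.467×10^-7 = 0.134

Ω = 0.134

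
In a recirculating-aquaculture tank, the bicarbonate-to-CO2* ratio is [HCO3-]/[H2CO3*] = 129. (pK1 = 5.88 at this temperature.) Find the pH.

pH = 7.99

From K1 = [H⁺][HCO3-]/[H2CO3*]:  pH = pK1 + log₁₀([HCO3-]/[H2CO3*])
log₁₀(129) = +2.111
pH = 5.88 + (+2.111) = 7.99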